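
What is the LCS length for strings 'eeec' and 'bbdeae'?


DP table for LCS of 'eeec' and 'bbdeae':
       b  b  d  e  a  e
    0  0  0  0  0  0  0
  e 0  0  0  0  1  1  1
  e 0  0  0  0  1  1  2
  e 0  0  0  0  1  1  2
  c 0  0  0  0  1  1  2
LCS: 'ee'
LCS length = 2

2


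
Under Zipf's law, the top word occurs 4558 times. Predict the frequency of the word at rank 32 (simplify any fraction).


Zipf's law: freq(rank) = f1 / rank
f1 = 4558, rank = 32
freq = 4558 / 32
GCD(4558, 32) = 2
Simplified: 2279/16

2279/16


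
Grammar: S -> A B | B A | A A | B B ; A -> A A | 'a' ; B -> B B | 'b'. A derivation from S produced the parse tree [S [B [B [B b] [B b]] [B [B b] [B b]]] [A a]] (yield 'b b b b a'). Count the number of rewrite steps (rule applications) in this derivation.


Every bracketed nonterminal node [X ...] in the tree is produced by exactly one rule application.
Reading the tree off as a leftmost derivation:
  Step 1: S  =>  B A   (applied S -> B A)
  Step 2: B A  =>  B B A   (applied B -> B B)
  Step 3: B B A  =>  B B B A   (applied B -> B B)
  Step 4: B B B A  =>  b B B A   (applied B -> b)
  Step 5: b B B A  =>  b b B A   (applied B -> b)
  Step 6: b b B A  =>  b b B B A   (applied B -> B B)
  Step 7: b b B B A  =>  b b b B A   (applied B -> b)
  Step 8: b b b B A  =>  b b b b A   (applied B -> b)
  Step 9: b b b b A  =>  b b b b a   (applied A -> a)
Final yield: b b b b a
Total rewrite steps: 9

9


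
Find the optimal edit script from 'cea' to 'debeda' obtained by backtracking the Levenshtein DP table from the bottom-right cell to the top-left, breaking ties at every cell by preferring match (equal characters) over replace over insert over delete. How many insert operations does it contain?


Edit distance = 4. Backtracking from cell (3, 6) with preference match > replace > insert > delete,
then listing the resulting alignment 'cea' -> 'debeda' left to right:
  Step 1: insert 'd' [insertion #1]
  Step 2: insert 'e' [insertion #2]
  Step 3: replace c->b
  Step 4: keep 'e'
  Step 5: insert 'd' [insertion #3]
  Step 6: keep 'a'
Total insertions: 3

3


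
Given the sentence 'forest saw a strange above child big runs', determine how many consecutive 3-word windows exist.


Word trigrams from [8] words:
  Trigram 1: (forest saw a)
  Trigram 2: (saw a strange)
  Trigram 3: (a strange above)
  Trigram 4: (strange above child)
  Trigram 5: (above child big)
  Trigram 6: (child big runs)
Total word trigrams: 8 - 2 = 6

6


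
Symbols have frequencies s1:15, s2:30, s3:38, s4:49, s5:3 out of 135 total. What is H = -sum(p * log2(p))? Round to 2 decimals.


Computing entropy H = -sum(p_i * log2(p_i)):
  s1: p = 15/135 = 0.1111, -p*log2(p) = 0.3522
  s2: p = 30/135 = 0.2222, -p*log2(p) = 0.4822
  s3: p = 38/135 = 0.2815, -p*log2(p) = 0.5148
  s4: p = 49/135 = 0.3630, -p*log2(p) = 0.5307
  s5: p = 3/135 = 0.0222, -p*log2(p) = 0.1220
H = sum of terms = 2.0019
Rounded to 2 decimals: 2.00

2.00


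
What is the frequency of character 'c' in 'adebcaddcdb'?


Scanning 'adebcaddcdb' for 'c':
  Position 4: 'c' -> MATCH (count: 1)
  Position 8: 'c' -> MATCH (count: 2)
Total occurrences of 'c': 2

2


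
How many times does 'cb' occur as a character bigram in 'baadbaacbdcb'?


Scanning 'baadbaacbdcb' for bigram 'cb':
  Position 0: 'ba' -> no
  Position 1: 'aa' -> no
  Position 2: 'ad' -> no
  Position 3: 'db' -> no
  Position 4: 'ba' -> no
  Position 5: 'aa' -> no
  Position 6: 'ac' -> no
  Position 7: 'cb' -> MATCH
  Position 8: 'bd' -> no
  Position 9: 'dc' -> no
  Position 10: 'cb' -> MATCH
Total matches: 2

2


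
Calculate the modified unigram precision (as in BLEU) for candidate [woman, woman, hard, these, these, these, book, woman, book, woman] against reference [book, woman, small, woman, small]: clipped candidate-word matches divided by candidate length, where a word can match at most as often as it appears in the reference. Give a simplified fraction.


Reference word counts: {'book': 1, 'small': 2, 'woman': 2}
Checking each candidate word (with clipping):
  'woman' -> in reference (ref count 2, used 1/2) -> match (matches: 1)
  'woman' -> in reference (ref count 2, used 2/2) -> match (matches: 2)
  'hard' -> not in reference -> no match (matches: 2)
  'these' -> not in reference -> no match (matches: 2)
  'these' -> not in reference -> no match (matches: 2)
  'these' -> not in reference -> no match (matches: 2)
  'book' -> in reference (ref count 1, used 1/1) -> match (matches: 3)
  'woman' -> ref count 2 already used up (2/2) -> clipped, no match (matches: 3)
  'book' -> ref count 1 already used up (1/1) -> clipped, no match (matches: 3)
  'woman' -> ref count 2 already used up (2/2) -> clipped, no match (matches: 3)
Clipped matches: 3, Candidate length: 10
Precision = 3/10

3/10


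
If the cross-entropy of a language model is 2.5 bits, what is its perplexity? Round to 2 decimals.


Perplexity formula: PP = 2^H
H = 2.5
PP = 2^2.5
Decompose: 2^2.5 = 2^2 * 2^0.5 = 2^2 * sqrt(2)
2^2 = 4, sqrt(2) ~ 1.4142136
PP ~ 4 * 1.4142136 = 5.6568544
Rounded to 2 decimals: 5.66

5.66


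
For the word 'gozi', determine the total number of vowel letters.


Scanning each character of 'gozi':
  Position 1: 'g' -> consonant (running count: 0)
  Position 2: 'o' -> vowel (running count: 1)
  Position 3: 'z' -> consonant (running count: 1)
  Position 4: 'i' -> vowel (running count: 2)
Total vowels: 2

2


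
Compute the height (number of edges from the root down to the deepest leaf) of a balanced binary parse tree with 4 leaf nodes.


In a balanced binary tree with n leaves the deepest leaf is ceil(log2(n)) edges below the root.
log2(4) = 2.0000
ceil(2.0000) = 2
height (edges) = 2

2


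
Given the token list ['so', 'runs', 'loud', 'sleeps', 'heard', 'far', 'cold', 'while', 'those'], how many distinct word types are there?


Listing all tokens and tracking unique types:
  Token 1: 'so' -> NEW (unique so far: 1)
  Token 2: 'runs' -> NEW (unique so far: 2)
  Token 3: 'loud' -> NEW (unique so far: 3)
  Token 4: 'sleeps' -> NEW (unique so far: 4)
  Token 5: 'heard' -> NEW (unique so far: 5)
  Token 6: 'far' -> NEW (unique so far: 6)
  Token 7: 'cold' -> NEW (unique so far: 7)
  Token 8: 'while' -> NEW (unique so far: 8)
  Token 9: 'those' -> NEW (unique so far: 9)
Unique types: ('cold', 'far', 'heard', 'loud', 'runs', 'sleeps', 'so', 'those', 'while')
Vocabulary size: 9

9


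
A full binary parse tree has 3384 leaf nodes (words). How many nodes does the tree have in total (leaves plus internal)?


Leaf nodes (terminals): 3384
Internal nodes = n - 1 = 3384 - 1 = 3383
Total = leaves + internal = 3384 + 3383 = 6767

6767


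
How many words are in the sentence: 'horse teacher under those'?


Counting words by splitting on spaces:
  Word 1: 'horse'
  Word 2: 'teacher'
  Word 3: 'under'
  Word 4: 'those'
Total words: 4

4


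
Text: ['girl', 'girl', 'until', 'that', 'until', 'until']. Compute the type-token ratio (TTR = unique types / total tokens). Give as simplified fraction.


Tokens: 6
Unique types: ('girl', 'that', 'until') = 3
TTR = 3/6
Simplify: divide both by 3 -> 1/2
TTR = 1/2

1/2


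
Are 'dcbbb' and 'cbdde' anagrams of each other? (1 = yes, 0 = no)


Sort characters of 'dcbbb': 'bbbcd'
Sort characters of 'cbdde': 'bcdde'
Sorted forms differ -> they are NOT anagrams
Result: 0

0


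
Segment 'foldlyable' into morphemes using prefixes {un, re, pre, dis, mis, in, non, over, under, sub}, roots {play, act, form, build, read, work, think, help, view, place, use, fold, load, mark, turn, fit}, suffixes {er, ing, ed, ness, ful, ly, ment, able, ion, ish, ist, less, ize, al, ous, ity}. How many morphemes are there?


Segmenting 'foldlyable' against the inventory:
  'fold' -> root (morpheme 1)
  'ly' -> suffix (morpheme 2)
  'able' -> suffix (morpheme 3)
Total morphemes: 3

3


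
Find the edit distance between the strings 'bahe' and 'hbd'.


Building DP table for s1='bahe' (len 4) and s2='hbd' (len 3):
       h  b  d
    0  1  2  3
  b 1  1  1  2
  a 2  2  2  2
  h 3  2  3  3
  e 4  3  3  4
Edit distance = dp[4][3] = 4

4


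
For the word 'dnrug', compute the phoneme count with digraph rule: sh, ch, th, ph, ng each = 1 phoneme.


Parsing 'dnrug' greedily, digraphs first:
  'd' -> consonant phoneme (phonemes so far: 1)
  'n' -> consonant phoneme (phonemes so far: 2)
  'r' -> consonant phoneme (phonemes so far: 3)
  'u' -> vowel phoneme (phonemes so far: 4)
  'g' -> consonant phoneme (phonemes so far: 5)
Total phonemes: 5

5


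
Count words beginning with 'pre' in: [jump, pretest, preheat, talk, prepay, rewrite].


Checking each word for prefix 'pre':
  'jump' -> no (count: 0)
  'pretest' -> YES, starts with 'pre' (count: 1)
  'preheat' -> YES, starts with 'pre' (count: 2)
  'talk' -> no (count: 2)
  'prepay' -> YES, starts with 'pre' (count: 3)
  'rewrite' -> no (count: 3)
Total with prefix 'pre': 3

3


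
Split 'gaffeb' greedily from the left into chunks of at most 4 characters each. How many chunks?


'gaffeb' has 6 characters.
Chunking with max size 4:
  Chunk 1: 'gaff' (positions 0-3)
  Chunk 2: 'eb' (positions 4-5)
Total chunks: ceil(6 / 4) = 2

2


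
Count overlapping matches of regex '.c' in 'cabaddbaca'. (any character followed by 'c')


Pattern: .c means any character followed by 'c'.
Scanning 'cabaddbaca' position-by-position:
  Pos 0: window 'ca' -> no
  Pos 1: window 'ab' -> no
  Pos 2: window 'ba' -> no
  Pos 3: window 'ad' -> no
  Pos 4: window 'dd' -> no
  Pos 5: window 'db' -> no
  Pos 6: window 'ba' -> no
  Pos 7: window 'ac' -> MATCH
  Pos 8: window 'ca' -> no
  Pos 9: window 'a' -> no
Total matches: 1

1


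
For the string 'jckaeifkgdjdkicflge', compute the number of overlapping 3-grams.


String 'jckaeifkgdjdkicflge' has length L = 19.
Number of overlapping n-grams = L - n + 1
Substituting: 19 - 3 + 1 = 17

17


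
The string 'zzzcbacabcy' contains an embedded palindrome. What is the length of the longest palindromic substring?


Scanning 'zzzcbacabcy' for palindromic substrings.
Substring at positions 3-9: 'cbacabc'.
Check: reverse('cbacabc') = 'cbacabc' -> palindrome confirmed.
Neighbouring characters ('z' / 'y') break symmetry, so it cannot extend further.
No longer palindromic substring exists; longest length = 7

7


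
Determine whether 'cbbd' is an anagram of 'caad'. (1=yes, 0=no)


Sort characters of 'cbbd': 'bbcd'
Sort characters of 'caad': 'aacd'
Sorted forms differ -> they are NOT anagrams
Result: 0

0


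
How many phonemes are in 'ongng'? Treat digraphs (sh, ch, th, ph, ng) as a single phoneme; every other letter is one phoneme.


Parsing 'ongng' greedily, digraphs first:
  'o' -> vowel phoneme (phonemes so far: 1)
  'ng' -> digraph (1 consonant phoneme) (phonemes so far: 2)
  'ng' -> digraph (1 consonant phoneme) (phonemes so far: 3)
Total phonemes: 3

3


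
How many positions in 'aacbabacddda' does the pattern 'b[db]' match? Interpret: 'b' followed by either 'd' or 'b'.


Pattern: b[db] means 'b' followed by either 'd' or 'b'.
Scanning 'aacbabacddda' position-by-position:
  Pos 0: window 'aa' -> no
  Pos 1: window 'ac' -> no
  Pos 2: window 'cb' -> no
  Pos 3: window 'ba' -> no
  Pos 4: window 'ab' -> no
  Pos 5: window 'ba' -> no
  Pos 6: window 'ac' -> no
  Pos 7: window 'cd' -> no
  Pos 8: window 'dd' -> no
  Pos 9: window 'dd' -> no
  Pos 10: window 'da' -> no
  Pos 11: window 'a' -> no
Total matches: 0

0


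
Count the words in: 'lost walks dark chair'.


Counting words by splitting on spaces:
  Word 1: 'lost'
  Word 2: 'walks'
  Word 3: 'dark'
  Word 4: 'chair'
Total words: 4

4


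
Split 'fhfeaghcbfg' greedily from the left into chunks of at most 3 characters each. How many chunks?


'fhfeaghcbfg' has 11 characters.
Chunking with max size 3:
  Chunk 1: 'fhf' (positions 0-2)
  Chunk 2: 'eag' (positions 3-5)
  Chunk 3: 'hcb' (positions 6-8)
  Chunk 4: 'fg' (positions 9-10)
Total chunks: ceil(11 / 3) = 4

4


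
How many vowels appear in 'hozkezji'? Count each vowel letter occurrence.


Scanning each character of 'hozkezji':
  Position 1: 'h' -> consonant (running count: 0)
  Position 2: 'o' -> vowel (running count: 1)
  Position 3: 'z' -> consonant (running count: 1)
  Position 4: 'k' -> consonant (running count: 1)
  Position 5: 'e' -> vowel (running count: 2)
  Position 6: 'z' -> consonant (running count: 2)
  Position 7: 'j' -> consonant (running count: 2)
  Position 8: 'i' -> vowel (running count: 3)
Total vowels: 3

3


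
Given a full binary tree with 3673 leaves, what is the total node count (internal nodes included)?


Leaf nodes (terminals): 3673
Internal nodes = n - 1 = 3673 - 1 = 3672
Total = leaves + internal = 3673 + 3672 = 7345

7345


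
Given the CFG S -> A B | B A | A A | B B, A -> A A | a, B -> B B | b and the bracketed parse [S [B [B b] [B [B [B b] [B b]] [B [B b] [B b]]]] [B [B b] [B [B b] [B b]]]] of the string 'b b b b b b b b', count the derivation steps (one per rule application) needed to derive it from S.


Every bracketed nonterminal node [X ...] in the tree is produced by exactly one rule application.
Reading the tree off as a leftmost derivation:
  Step 1: S  =>  B B   (applied S -> B B)
  Step 2: B B  =>  B B B   (applied B -> B B)
  Step 3: B B B  =>  b B B   (applied B -> b)
  Step 4: b B B  =>  b B B B   (applied B -> B B)
  Step 5: b B B B  =>  b B B B B   (applied B -> B B)
  Step 6: b B B B B  =>  b b B B B   (applied B -> b)
  Step 7: b b B B B  =>  b b b B B   (applied B -> b)
  Step 8: b b b B B  =>  b b b B B B   (applied B -> B B)
  Step 9: b b b B B B  =>  b b b b B B   (applied B -> b)
  Step 10: b b b b B B  =>  b b b b b B   (applied B -> b)
  Step 11: b b b b b B  =>  b b b b b B B   (applied B -> B B)
  Step 12: b b b b b B B  =>  b b b b b b B   (applied B -> b)
  Step 13: b b b b b b B  =>  b b b b b b B B   (applied B -> B B)
  Step 14: b b b b b b B B  =>  b b b b b b b B   (applied B -> b)
  Step 15: b b b b b b b B  =>  b b b b b b b b   (applied B -> b)
Final yield: b b b b b b b b
Total rewrite steps: 15

15


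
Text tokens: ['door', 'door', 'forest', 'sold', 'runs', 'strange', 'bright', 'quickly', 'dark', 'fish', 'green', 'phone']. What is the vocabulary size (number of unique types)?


Listing all tokens and tracking unique types:
  Token 1: 'door' -> NEW (unique so far: 1)
  Token 2: 'door' -> duplicate (unique so far: 1)
  Token 3: 'forest' -> NEW (unique so far: 2)
  Token 4: 'sold' -> NEW (unique so far: 3)
  Token 5: 'runs' -> NEW (unique so far: 4)
  Token 6: 'strange' -> NEW (unique so far: 5)
  Token 7: 'bright' -> NEW (unique so far: 6)
  Token 8: 'quickly' -> NEW (unique so far: 7)
  Token 9: 'dark' -> NEW (unique so far: 8)
  Token 10: 'fish' -> NEW (unique so far: 9)
  Token 11: 'green' -> NEW (unique so far: 10)
  Token 12: 'phone' -> NEW (unique so far: 11)
Unique types: ('bright', 'dark', 'door', 'fish', 'forest', 'green', 'phone', 'quickly', 'runs', 'sold', 'strange')
Vocabulary size: 11

11


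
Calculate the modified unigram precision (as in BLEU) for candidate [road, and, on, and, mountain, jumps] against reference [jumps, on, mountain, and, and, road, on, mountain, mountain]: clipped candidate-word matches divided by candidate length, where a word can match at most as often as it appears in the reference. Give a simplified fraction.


Reference word counts: {'and': 2, 'jumps': 1, 'mountain': 3, 'on': 2, 'road': 1}
Checking each candidate word (with clipping):
  'road' -> in reference (ref count 1, used 1/1) -> match (matches: 1)
  'and' -> in reference (ref count 2, used 1/2) -> match (matches: 2)
  'on' -> in reference (ref count 2, used 1/2) -> match (matches: 3)
  'and' -> in reference (ref count 2, used 2/2) -> match (matches: 4)
  'mountain' -> in reference (ref count 3, used 1/3) -> match (matches: 5)
  'jumps' -> in reference (ref count 1, used 1/1) -> match (matches: 6)
Clipped matches: 6, Candidate length: 6
Precision = 6/6 = 1

1


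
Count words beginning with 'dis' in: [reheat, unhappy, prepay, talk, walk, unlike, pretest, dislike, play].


Checking each word for prefix 'dis':
  'reheat' -> no (count: 0)
  'unhappy' -> no (count: 0)
  'prepay' -> no (count: 0)
  'talk' -> no (count: 0)
  'walk' -> no (count: 0)
  'unlike' -> no (count: 0)
  'pretest' -> no (count: 0)
  'dislike' -> YES, starts with 'dis' (count: 1)
  'play' -> no (count: 1)
Total with prefix 'dis': 1

1


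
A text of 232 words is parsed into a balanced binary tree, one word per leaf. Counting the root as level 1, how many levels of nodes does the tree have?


In a balanced binary tree with n leaves the deepest leaf is ceil(log2(n)) edges below the root,
so counting node levels inclusive of root and leaves gives ceil(log2(n)) + 1 levels.
log2(232) = 7.8580
ceil(7.8580) = 8
levels = 8 + 1 = 9

9


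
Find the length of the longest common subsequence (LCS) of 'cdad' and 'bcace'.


DP table for LCS of 'cdad' and 'bcace':
       b  c  a  c  e
    0  0  0  0  0  0
  c 0  0  1  1  1  1
  d 0  0  1  1  1  1
  a 0  0  1  2  2  2
  d 0  0  1  2  2  2
LCS: 'ca'
LCS length = 2

2


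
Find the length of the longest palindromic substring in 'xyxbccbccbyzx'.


Scanning 'xyxbccbccbyzx' for palindromic substrings.
Substring at positions 3-9: 'bccbccb'.
Check: reverse('bccbccb') = 'bccbccb' -> palindrome confirmed.
Neighbouring characters ('x' / 'y') break symmetry, so it cannot extend further.
No longer palindromic substring exists; longest length = 7

7


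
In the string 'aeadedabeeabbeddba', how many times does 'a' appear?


Scanning 'aeadedabeeabbeddba' for 'a':
  Position 0: 'a' -> MATCH (count: 1)
  Position 2: 'a' -> MATCH (count: 2)
  Position 6: 'a' -> MATCH (count: 3)
  Position 10: 'a' -> MATCH (count: 4)
  Position 17: 'a' -> MATCH (count: 5)
Total occurrences of 'a': 5

5


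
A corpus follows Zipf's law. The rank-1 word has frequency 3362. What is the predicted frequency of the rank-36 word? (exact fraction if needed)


Zipf's law: freq(rank) = f1 / rank
f1 = 3362, rank = 36
freq = 3362 / 36
GCD(3362, 36) = 2
Simplified: 1681/18

1681/18


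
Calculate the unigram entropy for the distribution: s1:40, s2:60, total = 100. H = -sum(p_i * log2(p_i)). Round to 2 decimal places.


Computing entropy H = -sum(p_i * log2(p_i)):
  s1: p = 40/100 = 0.4000, -p*log2(p) = 0.5288
  s2: p = 60/100 = 0.6000, -p*log2(p) = 0.4422
H = sum of terms = 0.9710
Rounded to 2 decimals: 0.97

0.97


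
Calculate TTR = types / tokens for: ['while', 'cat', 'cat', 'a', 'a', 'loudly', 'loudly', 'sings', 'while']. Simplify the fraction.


Tokens: 9
Unique types: ('a', 'cat', 'loudly', 'sings', 'while') = 5
TTR = 5/9
Already in lowest terms.

5/9


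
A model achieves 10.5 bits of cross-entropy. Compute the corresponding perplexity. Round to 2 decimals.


Perplexity formula: PP = 2^H
H = 10.5
PP = 2^10.5
Decompose: 2^10.5 = 2^10 * 2^0.5 = 2^10 * sqrt(2)
2^10 = 1024, sqrt(2) ~ 1.4142136
PP ~ 1024 * 1.4142136 = 1448.1547264
Rounded to 2 decimals: 1448.15

1448.15


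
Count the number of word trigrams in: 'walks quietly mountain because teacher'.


Word trigrams from [5] words:
  Trigram 1: (walks quietly mountain)
  Trigram 2: (quietly mountain because)
  Trigram 3: (mountain because teacher)
Total word trigrams: 5 - 2 = 3

3


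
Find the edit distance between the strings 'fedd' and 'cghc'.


Building DP table for s1='fedd' (len 4) and s2='cghc' (len 4):
       c  g  h  c
    0  1  2  3  4
  f 1  1  2  3  4
  e 2  2  2  3  4
  d 3  3  3  3  4
  d 4  4  4  4  4
Edit distance = dp[4][4] = 4

4


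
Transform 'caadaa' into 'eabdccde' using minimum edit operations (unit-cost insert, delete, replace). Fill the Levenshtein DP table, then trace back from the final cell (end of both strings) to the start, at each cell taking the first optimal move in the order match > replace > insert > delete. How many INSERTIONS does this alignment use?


Edit distance = 6. Backtracking from cell (6, 8) with preference match > replace > insert > delete,
then listing the resulting alignment 'caadaa' -> 'eabdccde' left to right:
  Step 1: replace c->e
  Step 2: keep 'a'
  Step 3: replace a->b
  Step 4: keep 'd'
  Step 5: insert 'c' [insertion #1]
  Step 6: insert 'c' [insertion #2]
  Step 7: replace a->d
  Step 8: replace a->e
Total insertions: 2

2


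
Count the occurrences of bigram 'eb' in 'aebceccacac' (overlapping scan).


Scanning 'aebceccacac' for bigram 'eb':
  Position 0: 'ae' -> no
  Position 1: 'eb' -> MATCH
  Position 2: 'bc' -> no
  Position 3: 'ce' -> no
  Position 4: 'ec' -> no
  Position 5: 'cc' -> no
  Position 6: 'ca' -> no
  Position 7: 'ac' -> no
  Position 8: 'ca' -> no
  Position 9: 'ac' -> no
Total matches: 1

1


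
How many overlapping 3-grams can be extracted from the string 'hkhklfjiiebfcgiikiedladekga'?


String 'hkhklfjiiebfcgiikiedladekga' has length L = 27.
Number of overlapping n-grams = L - n + 1
Substituting: 27 - 3 + 1 = 25

25


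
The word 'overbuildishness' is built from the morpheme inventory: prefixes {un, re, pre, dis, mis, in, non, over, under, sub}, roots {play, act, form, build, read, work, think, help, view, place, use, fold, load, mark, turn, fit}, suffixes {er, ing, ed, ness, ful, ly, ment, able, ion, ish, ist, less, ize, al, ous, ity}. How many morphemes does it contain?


Segmenting 'overbuildishness' against the inventory:
  'over' -> prefix (morpheme 1)
  'build' -> root (morpheme 2)
  'ish' -> suffix (morpheme 3)
  'ness' -> suffix (morpheme 4)
Total morphemes: 4

4


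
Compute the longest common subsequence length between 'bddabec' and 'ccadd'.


DP table for LCS of 'bddabec' and 'ccadd':
       c  c  a  d  d
    0  0  0  0  0  0
  b 0  0  0  0  0  0
  d 0  0  0  0  1  1
  d 0  0  0  0  1  2
  a 0  0  0  1  1  2
  b 0  0  0  1  1  2
  e 0  0  0  1  1  2
  c 0  1  1  1  1  2
LCS: 'dd'
LCS length = 2

2


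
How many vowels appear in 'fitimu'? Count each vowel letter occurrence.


Scanning each character of 'fitimu':
  Position 1: 'f' -> consonant (running count: 0)
  Position 2: 'i' -> vowel (running count: 1)
  Position 3: 't' -> consonant (running count: 1)
  Position 4: 'i' -> vowel (running count: 2)
  Position 5: 'm' -> consonant (running count: 2)
  Position 6: 'u' -> vowel (running count: 3)
Total vowels: 3

3


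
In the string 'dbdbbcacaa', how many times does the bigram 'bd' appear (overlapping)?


Scanning 'dbdbbcacaa' for bigram 'bd':
  Position 0: 'db' -> no
  Position 1: 'bd' -> MATCH
  Position 2: 'db' -> no
  Position 3: 'bb' -> no
  Position 4: 'bc' -> no
  Position 5: 'ca' -> no
  Position 6: 'ac' -> no
  Position 7: 'ca' -> no
  Position 8: 'aa' -> no
Total matches: 1

1


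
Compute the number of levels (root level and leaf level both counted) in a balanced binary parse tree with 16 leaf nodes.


In a balanced binary tree with n leaves the deepest leaf is ceil(log2(n)) edges below the root,
so counting node levels inclusive of root and leaves gives ceil(log2(n)) + 1 levels.
log2(16) = 4.0000
ceil(4.0000) = 4
levels = 4 + 1 = 5

5


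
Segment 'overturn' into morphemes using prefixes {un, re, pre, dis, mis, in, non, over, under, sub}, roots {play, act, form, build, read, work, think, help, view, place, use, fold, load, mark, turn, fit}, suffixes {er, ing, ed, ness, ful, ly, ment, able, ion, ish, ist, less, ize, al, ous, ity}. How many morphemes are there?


Segmenting 'overturn' against the inventory:
  'over' -> prefix (morpheme 1)
  'turn' -> root (morpheme 2)
Total morphemes: 2

2


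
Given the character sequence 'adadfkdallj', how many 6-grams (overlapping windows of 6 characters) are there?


String 'adadfkdallj' has length L = 11.
Number of overlapping n-grams = L - n + 1
Substituting: 11 - 6 + 1 = 6

6


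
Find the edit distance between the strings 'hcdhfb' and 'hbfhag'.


Building DP table for s1='hcdhfb' (len 6) and s2='hbfhag' (len 6):
       h  b  f  h  a  g
    0  1  2  3  4  5  6
  h 1  0  1  2  3  4  5
  c 2  1  1  2  3  4  5
  d 3  2  2  2  3  4  5
  h 4  3  3  3  2  3  4
  f 5  4  4  3  3  3  4
  b 6  5  4  4  4  4  4
Edit distance = dp[6][6] = 4

4


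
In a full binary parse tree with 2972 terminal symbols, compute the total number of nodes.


Leaf nodes (terminals): 2972
Internal nodes = n - 1 = 2972 - 1 = 2971
Total = leaves + internal = 2972 + 2971 = 5943

5943


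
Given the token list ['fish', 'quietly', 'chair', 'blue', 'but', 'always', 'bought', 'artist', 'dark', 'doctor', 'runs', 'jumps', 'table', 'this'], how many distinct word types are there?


Listing all tokens and tracking unique types:
  Token 1: 'fish' -> NEW (unique so far: 1)
  Token 2: 'quietly' -> NEW (unique so far: 2)
  Token 3: 'chair' -> NEW (unique so far: 3)
  Token 4: 'blue' -> NEW (unique so far: 4)
  Token 5: 'but' -> NEW (unique so far: 5)
  Token 6: 'always' -> NEW (unique so far: 6)
  Token 7: 'bought' -> NEW (unique so far: 7)
  Token 8: 'artist' -> NEW (unique so far: 8)
  Token 9: 'dark' -> NEW (unique so far: 9)
  Token 10: 'doctor' -> NEW (unique so far: 10)
  Token 11: 'runs' -> NEW (unique so far: 11)
  Token 12: 'jumps' -> NEW (unique so far: 12)
  Token 13: 'table' -> NEW (unique so far: 13)
  Token 14: 'this' -> NEW (unique so far: 14)
Unique types: ('always', 'artist', 'blue', 'bought', 'but', 'chair', 'dark', 'doctor', 'fish', 'jumps', 'quietly', 'runs', 'table', 'this')
Vocabulary size: 14

14


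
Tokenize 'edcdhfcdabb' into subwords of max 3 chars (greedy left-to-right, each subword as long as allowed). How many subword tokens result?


'edcdhfcdabb' has 11 characters.
Chunking with max size 3:
  Chunk 1: 'edc' (positions 0-2)
  Chunk 2: 'dhf' (positions 3-5)
  Chunk 3: 'cda' (positions 6-8)
  Chunk 4: 'bb' (positions 9-10)
Total chunks: ceil(11 / 3) = 4

4


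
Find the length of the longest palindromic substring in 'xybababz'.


Scanning 'xybababz' for palindromic substrings.
Substring at positions 2-6: 'babab'.
Check: reverse('babab') = 'babab' -> palindrome confirmed.
Neighbouring characters ('y' / 'z') break symmetry, so it cannot extend further.
No longer palindromic substring exists; longest length = 5

5


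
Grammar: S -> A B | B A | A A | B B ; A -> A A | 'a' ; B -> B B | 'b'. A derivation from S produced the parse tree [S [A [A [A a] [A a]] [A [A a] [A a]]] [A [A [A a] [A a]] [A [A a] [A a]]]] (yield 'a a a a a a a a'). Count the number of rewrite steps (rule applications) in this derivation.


Every bracketed nonterminal node [X ...] in the tree is produced by exactly one rule application.
Reading the tree off as a leftmost derivation:
  Step 1: S  =>  A A   (applied S -> A A)
  Step 2: A A  =>  A A A   (applied A -> A A)
  Step 3: A A A  =>  A A A A   (applied A -> A A)
  Step 4: A A A A  =>  a A A A   (applied A -> a)
  Step 5: a A A A  =>  a a A A   (applied A -> a)
  Step 6: a a A A  =>  a a A A A   (applied A -> A A)
  Step 7: a a A A A  =>  a a a A A   (applied A -> a)
  Step 8: a a a A A  =>  a a a a A   (applied A -> a)
  Step 9: a a a a A  =>  a a a a A A   (applied A -> A A)
  Step 10: a a a a A A  =>  a a a a A A A   (applied A -> A A)
  Step 11: a a a a A A A  =>  a a a a a A A   (applied A -> a)
  Step 12: a a a a a A A  =>  a a a a a a A   (applied A -> a)
  Step 13: a a a a a a A  =>  a a a a a a A A   (applied A -> A A)
  Step 14: a a a a a a A A  =>  a a a a a a a A   (applied A -> a)
  Step 15: a a a a a a a A  =>  a a a a a a a a   (applied A -> a)
Final yield: a a a a a a a a
Total rewrite steps: 15

15


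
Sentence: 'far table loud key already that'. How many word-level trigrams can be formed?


Word trigrams from [6] words:
  Trigram 1: (far table loud)
  Trigram 2: (table loud key)
  Trigram 3: (loud key already)
  Trigram 4: (key already that)
Total word trigrams: 6 - 2 = 4

4


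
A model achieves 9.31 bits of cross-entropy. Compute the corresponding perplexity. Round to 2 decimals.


Perplexity formula: PP = 2^H
H = 9.31
PP = 2^9.31
Decompose: 2^9.31 = 2^9 * 2^0.31
2^9 = 512, 2^0.31 ~ 1.2397077
PP ~ 512 * 1.2397077 = 634.7303424
Rounded to 2 decimals: 634.73

634.73


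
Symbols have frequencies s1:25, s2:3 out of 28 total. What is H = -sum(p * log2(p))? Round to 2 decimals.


Computing entropy H = -sum(p_i * log2(p_i)):
  s1: p = 25/28 = 0.8929, -p*log2(p) = 0.1460
  s2: p = 3/28 = 0.1071, -p*log2(p) = 0.3453
H = sum of terms = 0.4913
Rounded to 2 decimals: 0.49

0.49


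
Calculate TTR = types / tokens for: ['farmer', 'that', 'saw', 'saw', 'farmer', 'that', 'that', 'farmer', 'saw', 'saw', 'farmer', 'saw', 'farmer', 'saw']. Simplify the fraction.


Tokens: 14
Unique types: ('farmer', 'saw', 'that') = 3
TTR = 3/14
Already in lowest terms.

3/14


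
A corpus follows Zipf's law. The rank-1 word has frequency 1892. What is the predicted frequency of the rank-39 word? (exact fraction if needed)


Zipf's law: freq(rank) = f1 / rank
f1 = 1892, rank = 39
freq = 1892 / 39
GCD(1892, 39) = 1
Simplified: 1892/39

1892/39


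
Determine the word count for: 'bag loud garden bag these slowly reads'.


Counting words by splitting on spaces:
  Word 1: 'bag'
  Word 2: 'loud'
  Word 3: 'garden'
  Word 4: 'bag'
  Word 5: 'these'
  Word 6: 'slowly'
  Word 7: 'reads'
Total words: 7

7


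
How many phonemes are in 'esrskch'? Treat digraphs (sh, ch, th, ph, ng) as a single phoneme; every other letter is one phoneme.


Parsing 'esrskch' greedily, digraphs first:
  'e' -> vowel phoneme (phonemes so far: 1)
  's' -> consonant phoneme (phonemes so far: 2)
  'r' -> consonant phoneme (phonemes so far: 3)
  's' -> consonant phoneme (phonemes so far: 4)
  'k' -> consonant phoneme (phonemes so far: 5)
  'ch' -> digraph (1 consonant phoneme) (phonemes so far: 6)
Total phonemes: 6

6


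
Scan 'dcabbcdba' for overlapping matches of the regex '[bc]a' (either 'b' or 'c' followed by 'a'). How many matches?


Pattern: [bc]a means either 'b' or 'c' followed by 'a'.
Scanning 'dcabbcdba' position-by-position:
  Pos 0: window 'dc' -> no
  Pos 1: window 'ca' -> MATCH
  Pos 2: window 'ab' -> no
  Pos 3: window 'bb' -> no
  Pos 4: window 'bc' -> no
  Pos 5: window 'cd' -> no
  Pos 6: window 'db' -> no
  Pos 7: window 'ba' -> MATCH
  Pos 8: window 'a' -> no
Total matches: 2

2


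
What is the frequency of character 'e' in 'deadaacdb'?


Scanning 'deadaacdb' for 'e':
  Position 1: 'e' -> MATCH (count: 1)
Total occurrences of 'e': 1

1


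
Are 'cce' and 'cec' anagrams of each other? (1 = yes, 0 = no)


Sort characters of 'cce': 'cce'
Sort characters of 'cec': 'cce'
Sorted forms match -> they ARE anagrams
Result: 1

1


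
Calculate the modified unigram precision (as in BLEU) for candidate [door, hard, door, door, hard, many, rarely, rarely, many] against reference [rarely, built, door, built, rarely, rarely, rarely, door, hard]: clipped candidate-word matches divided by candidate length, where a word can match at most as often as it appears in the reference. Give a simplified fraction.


Reference word counts: {'built': 2, 'door': 2, 'hard': 1, 'rarely': 4}
Checking each candidate word (with clipping):
  'door' -> in reference (ref count 2, used 1/2) -> match (matches: 1)
  'hard' -> in reference (ref count 1, used 1/1) -> match (matches: 2)
  'door' -> in reference (ref count 2, used 2/2) -> match (matches: 3)
  'door' -> ref count 2 already used up (2/2) -> clipped, no match (matches: 3)
  'hard' -> ref count 1 already used up (1/1) -> clipped, no match (matches: 3)
  'many' -> not in reference -> no match (matches: 3)
  'rarely' -> in reference (ref count 4, used 1/4) -> match (matches: 4)
  'rarely' -> in reference (ref count 4, used 2/4) -> match (matches: 5)
  'many' -> not in reference -> no match (matches: 5)
Clipped matches: 5, Candidate length: 9
Precision = 5/9

5/9


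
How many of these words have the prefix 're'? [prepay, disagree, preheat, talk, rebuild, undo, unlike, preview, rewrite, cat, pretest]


Checking each word for prefix 're':
  'prepay' -> no (count: 0)
  'disagree' -> no (count: 0)
  'preheat' -> no (count: 0)
  'talk' -> no (count: 0)
  'rebuild' -> YES, starts with 're' (count: 1)
  'undo' -> no (count: 1)
  'unlike' -> no (count: 1)
  'preview' -> no (count: 1)
  'rewrite' -> YES, starts with 're' (count: 2)
  'cat' -> no (count: 2)
  'pretest' -> no (count: 2)
Total with prefix 're': 2

2


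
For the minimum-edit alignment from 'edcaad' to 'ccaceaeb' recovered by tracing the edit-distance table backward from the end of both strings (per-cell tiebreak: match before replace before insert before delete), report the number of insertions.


Edit distance = 6. Backtracking from cell (6, 8) with preference match > replace > insert > delete,
then listing the resulting alignment 'edcaad' -> 'ccaceaeb' left to right:
  Step 1: insert 'c' [insertion #1]
  Step 2: replace e->c
  Step 3: replace d->a
  Step 4: keep 'c'
  Step 5: insert 'e' [insertion #2]
  Step 6: keep 'a'
  Step 7: replace a->e
  Step 8: replace d->b
Total insertions: 2

2


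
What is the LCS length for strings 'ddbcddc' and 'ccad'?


DP table for LCS of 'ddbcddc' and 'ccad':
       c  c  a  d
    0  0  0  0  0
  d 0  0  0  0  1
  d 0  0  0  0  1
  b 0  0  0  0  1
  c 0  1  1  1  1
  d 0  1  1  1  2
  d 0  1  1  1  2
  c 0  1  2  2  2
LCS: 'cd'
LCS length = 2

2


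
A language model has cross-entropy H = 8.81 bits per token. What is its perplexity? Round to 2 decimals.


Perplexity formula: PP = 2^H
H = 8.81
PP = 2^8.81
Decompose: 2^8.81 = 2^8 * 2^0.81
2^8 = 256, 2^0.81 ~ 1.7532114
PP ~ 256 * 1.7532114 = 448.8221184
Rounded to 2 decimals: 448.82

448.82


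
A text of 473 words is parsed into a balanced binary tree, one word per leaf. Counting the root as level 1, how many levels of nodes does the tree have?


In a balanced binary tree with n leaves the deepest leaf is ceil(log2(n)) edges below the root,
so counting node levels inclusive of root and leaves gives ceil(log2(n)) + 1 levels.
log2(473) = 8.8857
ceil(8.8857) = 9
levels = 9 + 1 = 10

10


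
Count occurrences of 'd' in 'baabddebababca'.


Scanning 'baabddebababca' for 'd':
  Position 4: 'd' -> MATCH (count: 1)
  Position 5: 'd' -> MATCH (count: 2)
Total occurrences of 'd': 2

2


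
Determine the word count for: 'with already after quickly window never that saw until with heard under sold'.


Counting words by splitting on spaces:
  Word 1: 'with'
  Word 2: 'already'
  Word 3: 'after'
  Word 4: 'quickly'
  Word 5: 'window'
  Word 6: 'never'
  Word 7: 'that'
  Word 8: 'saw'
  Word 9: 'until'
  Word 10: 'with'
  Word 11: 'heard'
  Word 12: 'under'
  Word 13: 'sold'
Total words: 13

13


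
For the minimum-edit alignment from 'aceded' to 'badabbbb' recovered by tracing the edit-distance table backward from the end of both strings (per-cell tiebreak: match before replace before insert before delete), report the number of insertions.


Edit distance = 7. Backtracking from cell (6, 8) with preference match > replace > insert > delete,
then listing the resulting alignment 'aceded' -> 'badabbbb' left to right:
  Step 1: insert 'b' [insertion #1]
  Step 2: keep 'a'
  Step 3: insert 'd' [insertion #2]
  Step 4: replace c->a
  Step 5: replace e->b
  Step 6: replace d->b
  Step 7: replace e->b
  Step 8: replace d->b
Total insertions: 2

2


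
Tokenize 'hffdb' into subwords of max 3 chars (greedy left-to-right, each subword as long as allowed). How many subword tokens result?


'hffdb' has 5 characters.
Chunking with max size 3:
  Chunk 1: 'hff' (positions 0-2)
  Chunk 2: 'db' (positions 3-4)
Total chunks: ceil(5 / 3) = 2

2


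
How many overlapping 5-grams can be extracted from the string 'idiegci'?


String 'idiegci' has length L = 7.
Number of overlapping n-grams = L - n + 1
Substituting: 7 - 5 + 1 = 3

3


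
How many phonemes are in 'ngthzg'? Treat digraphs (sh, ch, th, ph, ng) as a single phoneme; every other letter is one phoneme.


Parsing 'ngthzg' greedily, digraphs first:
  'ng' -> digraph (1 consonant phoneme) (phonemes so far: 1)
  'th' -> digraph (1 consonant phoneme) (phonemes so far: 2)
  'z' -> consonant phoneme (phonemes so far: 3)
  'g' -> consonant phoneme (phonemes so far: 4)
Total phonemes: 4

4


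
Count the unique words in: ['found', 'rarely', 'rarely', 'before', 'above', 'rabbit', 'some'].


Listing all tokens and tracking unique types:
  Token 1: 'found' -> NEW (unique so far: 1)
  Token 2: 'rarely' -> NEW (unique so far: 2)
  Token 3: 'rarely' -> duplicate (unique so far: 2)
  Token 4: 'before' -> NEW (unique so far: 3)
  Token 5: 'above' -> NEW (unique so far: 4)
  Token 6: 'rabbit' -> NEW (unique so far: 5)
  Token 7: 'some' -> NEW (unique so far: 6)
Unique types: ('above', 'before', 'found', 'rabbit', 'rarely', 'some')
Vocabulary size: 6

6


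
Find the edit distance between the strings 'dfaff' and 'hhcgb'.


Building DP table for s1='dfaff' (len 5) and s2='hhcgb' (len 5):
       h  h  c  g  b
    0  1  2  3  4  5
  d 1  1  2  3  4  5
  f 2  2  2  3  4  5
  a 3  3  3  3  4  5
  f 4  4  4  4  4  5
  f 5  5  5  5  5  5
Edit distance = dp[5][5] = 5

5


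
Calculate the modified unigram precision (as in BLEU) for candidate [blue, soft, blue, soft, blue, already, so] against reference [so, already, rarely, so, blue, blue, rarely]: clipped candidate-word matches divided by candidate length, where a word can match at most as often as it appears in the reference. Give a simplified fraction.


Reference word counts: {'already': 1, 'blue': 2, 'rarely': 2, 'so': 2}
Checking each candidate word (with clipping):
  'blue' -> in reference (ref count 2, used 1/2) -> match (matches: 1)
  'soft' -> not in reference -> no match (matches: 1)
  'blue' -> in reference (ref count 2, used 2/2) -> match (matches: 2)
  'soft' -> not in reference -> no match (matches: 2)
  'blue' -> ref count 2 already used up (2/2) -> clipped, no match (matches: 2)
  'already' -> in reference (ref count 1, used 1/1) -> match (matches: 3)
  'so' -> in reference (ref count 2, used 1/2) -> match (matches: 4)
Clipped matches: 4, Candidate length: 7
Precision = 4/7

4/7


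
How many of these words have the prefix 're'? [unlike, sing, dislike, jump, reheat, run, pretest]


Checking each word for prefix 're':
  'unlike' -> no (count: 0)
  'sing' -> no (count: 0)
  'dislike' -> no (count: 0)
  'jump' -> no (count: 0)
  'reheat' -> YES, starts with 're' (count: 1)
  'run' -> no (count: 1)
  'pretest' -> no (count: 1)
Total with prefix 're': 1

1


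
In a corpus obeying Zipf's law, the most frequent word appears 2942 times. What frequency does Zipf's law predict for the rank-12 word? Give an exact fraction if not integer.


Zipf's law: freq(rank) = f1 / rank
f1 = 2942, rank = 12
freq = 2942 / 12
GCD(2942, 12) = 2
Simplified: 1471/6

1471/6


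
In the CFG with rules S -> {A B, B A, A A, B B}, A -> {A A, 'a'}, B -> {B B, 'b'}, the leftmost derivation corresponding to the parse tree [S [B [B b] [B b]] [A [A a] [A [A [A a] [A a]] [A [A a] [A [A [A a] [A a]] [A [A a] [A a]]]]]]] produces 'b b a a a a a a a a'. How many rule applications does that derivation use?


Every bracketed nonterminal node [X ...] in the tree is produced by exactly one rule application.
Reading the tree off as a leftmost derivation:
  Step 1: S  =>  B A   (applied S -> B A)
  Step 2: B A  =>  B B A   (applied B -> B B)
  Step 3: B B A  =>  b B A   (applied B -> b)
  Step 4: b B A  =>  b b A   (applied B -> b)
  Step 5: b b A  =>  b b A A   (applied A -> A A)
  Step 6: b b A A  =>  b b a A   (applied A -> a)
  Step 7: b b a A  =>  b b a A A   (applied A -> A A)
  Step 8: b b a A A  =>  b b a A A A   (applied A -> A A)
  Step 9: b b a A A A  =>  b b a a A A   (applied A -> a)
  Step 10: b b a a A A  =>  b b a a a A   (applied A -> a)
  Step 11: b b a a a A  =>  b b a a a A A   (applied A -> A A)
  Step 12: b b a a a A A  =>  b b a a a a A   (applied A -> a)
  Step 13: b b a a a a A  =>  b b a a a a A A   (applied A -> A A)
  Step 14: b b a a a a A A  =>  b b a a a a A A A   (applied A -> A A)
  Step 15: b b a a a a A A A  =>  b b a a a a a A A   (applied A -> a)
  Step 16: b b a a a a a A A  =>  b b a a a a a a A   (applied A -> a)
  Step 17: b b a a a a a a A  =>  b b a a a a a a A A   (applied A -> A A)
  Step 18: b b a a a a a a A A  =>  b b a a a a a a a A   (applied A -> a)
  Step 19: b b a a a a a a a A  =>  b b a a a a a a a a   (applied A -> a)
Final yield: b b a a a a a a a a
Total rewrite steps: 19

19
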